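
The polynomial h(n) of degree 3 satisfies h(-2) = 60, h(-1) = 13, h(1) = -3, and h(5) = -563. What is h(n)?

Using the Lagrange interpolation formula with nodes -2, -1, 1, 5:
  L_0(n) = (n + 1)(n - 1)(n - 5) / -21
  L_1(n) = (n + 2)(n - 1)(n - 5) / 12
  L_2(n) = (n + 2)(n + 1)(n - 5) / -24
  L_3(n) = (n + 2)(n + 1)(n - 1) / 168
Then h(n) = 60·L_0(n) + 13·L_1(n) - 3·L_2(n) - 563·L_3(n).
Expanding and collecting terms gives h(n) = -5n³ + 3n² - 3n + 2.
Check: h(5) = -563. ✓

h(n) = -5n^3 + 3n^2 - 3n + 2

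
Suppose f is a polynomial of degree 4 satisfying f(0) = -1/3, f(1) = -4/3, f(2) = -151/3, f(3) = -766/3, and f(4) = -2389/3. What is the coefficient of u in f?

5

Write f(u) = au^4 + bu^3 + cu^2 + du + e. Substituting each data point gives a linear system:
  e = -1/3
  a + b + c + d + e = -4/3
  16a + 8b + 4c + 2d + e = -151/3
  81a + 27b + 9c + 3d + e = -766/3
  256a + 64b + 16c + 4d + e = -2389/3
Solving the system yields a = -3, b = 0, c = -3, d = 5, e = -1/3.
So f(u) = -3u⁴ - 3u² + 5u - 1/3.
The coefficient of u is 5.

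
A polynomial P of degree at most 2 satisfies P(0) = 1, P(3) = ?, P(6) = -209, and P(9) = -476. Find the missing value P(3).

The 3 known points determine the degree-2 polynomial uniquely.
Write P(t) = at^2 + bt + c. Substituting each data point gives a linear system:
  c = 1
  36a + 6b + c = -209
  81a + 9b + c = -476
Solving the system yields a = -6, b = 1, c = 1.
So P(t) = -6t^2 + t + 1.
Then P(3) = -50.

-50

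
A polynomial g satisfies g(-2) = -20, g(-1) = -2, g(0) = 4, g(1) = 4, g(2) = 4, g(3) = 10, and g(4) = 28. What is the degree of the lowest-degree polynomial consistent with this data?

3

Forward differences of the values at x = -2, -1, 0, 1, 2, 3, 4:
  g  : -20  -2  4  4  4  10  28
  Δ  : 18  6  0  0  6  18
  Δ^2: -12  -6  0  6  12
  Δ^3: 6  6  6  6
  Δ^4: 0  0  0
  Δ^5: 0  0
  Δ^6: 0
The third differences are constant (6) and nonzero, while all higher differences vanish, so the minimal degree is 3.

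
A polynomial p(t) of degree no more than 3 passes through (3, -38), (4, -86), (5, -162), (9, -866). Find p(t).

Write p(t) = at^3 + bt^2 + ct + d. Substituting each data point gives a linear system:
  27a + 9b + 3c + d = -38
  64a + 16b + 4c + d = -86
  125a + 25b + 5c + d = -162
  729a + 81b + 9c + d = -866
Solving the system yields a = -1, b = -2, c = 3, d = -2.
So p(t) = -t^3 - 2t^2 + 3t - 2.
Check: p(3) = -38. ✓

p(t) = -t^3 - 2t^2 + 3t - 2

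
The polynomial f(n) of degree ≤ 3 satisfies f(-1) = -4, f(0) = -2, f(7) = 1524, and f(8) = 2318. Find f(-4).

-346

Using the Lagrange interpolation formula with nodes -1, 0, 7, 8:
  L_0(n) = n(n - 7)(n - 8) / -72
  L_1(n) = (n + 1)(n - 7)(n - 8) / 56
  L_2(n) = (n + 1)n(n - 8) / -56
  L_3(n) = (n + 1)n(n - 7) / 72
Then f(n) = -4·L_0(n) - 2·L_1(n) + 1524·L_2(n) + 2318·L_3(n).
Expanding and collecting terms gives f(n) = 5n^3 - 3n^2 - 6n - 2.
Evaluating at n = -4: f(-4) = -346.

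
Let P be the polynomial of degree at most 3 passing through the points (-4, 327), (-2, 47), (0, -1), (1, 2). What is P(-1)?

Write P(x) = ax^3 + bx^2 + cx + d. Substituting each data point gives a linear system:
  -64a + 16b - 4c + d = 327
  -8a + 4b - 2c + d = 47
  d = -1
  a + b + c + d = 2
Solving the system yields a = -4, b = 5, c = 2, d = -1.
So P(x) = -4x^3 + 5x^2 + 2x - 1.
Then P(-1) = 6.

6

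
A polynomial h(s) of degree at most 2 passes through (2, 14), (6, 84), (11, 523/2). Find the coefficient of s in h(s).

Write h(s) = as^2 + bs + c. Substituting each data point gives a linear system:
  4a + 2b + c = 14
  36a + 6b + c = 84
  121a + 11b + c = 523/2
Solving the system yields a = 2, b = 3/2, c = 3.
So h(s) = 2s^2 + (3/2)s + 3.
The coefficient of s is 3/2.

3/2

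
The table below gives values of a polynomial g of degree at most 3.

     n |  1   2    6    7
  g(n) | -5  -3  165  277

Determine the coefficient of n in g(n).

Write g(n) = an^3 + bn^2 + cn + d. Substituting each data point gives a linear system:
  a + b + c + d = -5
  8a + 4b + 2c + d = -3
  216a + 36b + 6c + d = 165
  343a + 49b + 7c + d = 277
Solving the system yields a = 1, b = -1, c = -2, d = -3.
So g(n) = n^3 - n^2 - 2n - 3.
The coefficient of n is -2.

-2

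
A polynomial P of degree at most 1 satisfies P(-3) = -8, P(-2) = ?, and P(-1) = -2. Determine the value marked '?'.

-5

On equispaced nodes a degree-1 polynomial has vanishing second forward difference, so
  P(-3) - 2·P(-2) + P(-1) = 0.
Substituting the known values and solving for P(-2):
  -2·P(-2) = 10
  P(-2) = -5.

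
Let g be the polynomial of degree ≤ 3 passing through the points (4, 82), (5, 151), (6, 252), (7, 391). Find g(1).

Forward differences of the values at s = 4, 5, 6, 7:
  g  : 82  151  252  391
  Δ  : 69  101  139
  Δ^2: 32  38
  Δ^3: 6
The third differences are constant, confirming degree 3.
Interpolating (Newton forward form) and evaluating at s = 1 gives g(1) = 7.

7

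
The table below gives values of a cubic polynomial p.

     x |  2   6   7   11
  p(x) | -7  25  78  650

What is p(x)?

p(x) = x^3 - 6x^2 + 4x + 1

Using the Lagrange interpolation formula with nodes 2, 6, 7, 11:
  L_0(x) = (x - 6)(x - 7)(x - 11) / -180
  L_1(x) = (x - 2)(x - 7)(x - 11) / 20
  L_2(x) = (x - 2)(x - 6)(x - 11) / -20
  L_3(x) = (x - 2)(x - 6)(x - 7) / 180
Then p(x) = -7·L_0(x) + 25·L_1(x) + 78·L_2(x) + 650·L_3(x).
Expanding and collecting terms gives p(x) = x³ - 6x² + 4x + 1.
Check: p(11) = 650. ✓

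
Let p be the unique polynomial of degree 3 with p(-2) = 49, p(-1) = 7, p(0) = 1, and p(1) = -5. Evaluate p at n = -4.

385

Forward differences of the values at n = -2, -1, 0, 1:
  p  : 49  7  1  -5
  Δ  : -42  -6  -6
  Δ^2: 36  0
  Δ^3: -36
The third differences are constant, confirming degree 3.
Interpolating (Newton forward form) and evaluating at n = -4 gives p(-4) = 385.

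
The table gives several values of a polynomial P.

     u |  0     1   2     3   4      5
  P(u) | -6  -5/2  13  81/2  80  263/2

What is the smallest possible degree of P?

Forward differences of the values at u = 0, 1, 2, 3, 4, 5:
  P  : -6  -5/2  13  81/2  80  263/2
  Δ  : 7/2  31/2  55/2  79/2  103/2
  Δ^2: 12  12  12  12
  Δ^3: 0  0  0
  Δ^4: 0  0
  Δ^5: 0
The second differences are constant (12) and nonzero, while all higher differences vanish, so the minimal degree is 2.

2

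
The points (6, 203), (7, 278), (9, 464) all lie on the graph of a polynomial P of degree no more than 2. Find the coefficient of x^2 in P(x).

6

Write P(x) = ax^2 + bx + c. Substituting each data point gives a linear system:
  36a + 6b + c = 203
  49a + 7b + c = 278
  81a + 9b + c = 464
Solving the system yields a = 6, b = -3, c = 5.
So P(x) = 6x^2 - 3x + 5.
The leading coefficient is 6.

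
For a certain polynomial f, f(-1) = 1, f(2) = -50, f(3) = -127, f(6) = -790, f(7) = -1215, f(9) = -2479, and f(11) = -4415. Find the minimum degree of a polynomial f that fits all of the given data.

3

Divided differences on the nodes -1, 2, 3, 6, 7, 9, 11:
  order 0: 1  -50  -127  -790  -1215  -2479  -4415
  order 1: -17  -77  -221  -425  -632  -968
  order 2: -15  -36  -51  -69  -84
  order 3: -3  -3  -3  -3
  order 4: 0  0  0
  order 5: 0  0
  order 6: 0
The order-3 divided differences are all -3 (nonzero) and every higher order vanishes, so the data lies on a polynomial of degree exactly 3.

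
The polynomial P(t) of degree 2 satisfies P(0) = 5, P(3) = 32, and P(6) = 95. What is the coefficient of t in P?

Write P(t) = at^2 + bt + c. Substituting each data point gives a linear system:
  c = 5
  9a + 3b + c = 32
  36a + 6b + c = 95
Solving the system yields a = 2, b = 3, c = 5.
So P(t) = 2t^2 + 3t + 5.
The coefficient of t is 3.

3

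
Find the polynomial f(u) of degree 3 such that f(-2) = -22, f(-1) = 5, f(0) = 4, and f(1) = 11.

Write f(u) = au^3 + bu^2 + cu + d. Substituting each data point gives a linear system:
  -8a + 4b - 2c + d = -22
  -a + b - c + d = 5
  d = 4
  a + b + c + d = 11
Solving the system yields a = 6, b = 4, c = -3, d = 4.
So f(u) = 6u^3 + 4u^2 - 3u + 4.
Check: f(-2) = -22. ✓

f(u) = 6u^3 + 4u^2 - 3u + 4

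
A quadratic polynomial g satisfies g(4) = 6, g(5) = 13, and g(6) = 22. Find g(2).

-2

Using the Lagrange interpolation formula with nodes 4, 5, 6:
  L_0(s) = (s - 5)(s - 6) / 2
  L_1(s) = (s - 4)(s - 6) / -1
  L_2(s) = (s - 4)(s - 5) / 2
Then g(s) = 6·L_0(s) + 13·L_1(s) + 22·L_2(s).
Expanding and collecting terms gives g(s) = s^2 - 2s - 2.
Evaluating at s = 2: g(2) = -2.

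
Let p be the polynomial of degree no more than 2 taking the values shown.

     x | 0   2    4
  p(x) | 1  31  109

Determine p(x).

Using the Lagrange interpolation formula with nodes 0, 2, 4:
  L_0(x) = (x - 2)(x - 4) / 8
  L_1(x) = x(x - 4) / -4
  L_2(x) = x(x - 2) / 8
Then p(x) = 1·L_0(x) + 31·L_1(x) + 109·L_2(x).
Expanding and collecting terms gives p(x) = 6x^2 + 3x + 1.
Check: p(4) = 109. ✓

p(x) = 6x^2 + 3x + 1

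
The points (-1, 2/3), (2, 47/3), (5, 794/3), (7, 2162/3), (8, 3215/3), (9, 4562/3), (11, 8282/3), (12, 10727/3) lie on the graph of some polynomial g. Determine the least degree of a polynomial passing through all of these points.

3

Divided differences on the nodes -1, 2, 5, 7, 8, 9, 11, 12:
  order 0: 2/3  47/3  794/3  2162/3  3215/3  4562/3  8282/3  10727/3
  order 1: 5  83  228  351  449  620  815
  order 2: 13  29  41  49  57  65
  order 3: 2  2  2  2  2
  order 4: 0  0  0  0
  order 5: 0  0  0
  order 6: 0  0
  order 7: 0
The order-3 divided differences are all 2 (nonzero) and every higher order vanishes, so the data lies on a polynomial of degree exactly 3.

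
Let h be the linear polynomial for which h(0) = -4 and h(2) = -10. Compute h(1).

-7

Using the Lagrange interpolation formula with nodes 0, 2:
  L_0(x) = (x - 2) / -2
  L_1(x) = x / 2
Then h(x) = -4·L_0(x) - 10·L_1(x).
Expanding and collecting terms gives h(x) = -3x - 4.
Evaluating at x = 1: h(1) = -7.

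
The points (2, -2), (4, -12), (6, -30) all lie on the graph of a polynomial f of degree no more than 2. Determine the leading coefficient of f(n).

Write f(n) = an^2 + bn + c. Substituting each data point gives a linear system:
  4a + 2b + c = -2
  16a + 4b + c = -12
  36a + 6b + c = -30
Solving the system yields a = -1, b = 1, c = 0.
So f(n) = -n^2 + n.
The leading coefficient is -1.

-1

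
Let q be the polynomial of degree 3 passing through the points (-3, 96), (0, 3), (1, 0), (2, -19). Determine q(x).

Write q(x) = ax^3 + bx^2 + cx + d. Substituting each data point gives a linear system:
  -27a + 9b - 3c + d = 96
  d = 3
  a + b + c + d = 0
  8a + 4b + 2c + d = -19
Solving the system yields a = -3, b = 1, c = -1, d = 3.
So q(x) = -3x³ + x² - x + 3.
Check: q(-3) = 96. ✓

q(x) = -3x^3 + x^2 - x + 3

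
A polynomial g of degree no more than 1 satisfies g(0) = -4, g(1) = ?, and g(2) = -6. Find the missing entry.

The 2 known points determine the degree-1 polynomial uniquely.
Write g(u) = au + b. Substituting each data point gives a linear system:
  b = -4
  2a + b = -6
Solving the system yields a = -1, b = -4.
So g(u) = -u - 4.
Then g(1) = -5.

-5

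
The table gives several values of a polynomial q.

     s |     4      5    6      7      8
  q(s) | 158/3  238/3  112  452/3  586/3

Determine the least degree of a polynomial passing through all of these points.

2

Forward differences of the values at s = 4, 5, 6, 7, 8:
  q  : 158/3  238/3  112  452/3  586/3
  Δ  : 80/3  98/3  116/3  134/3
  Δ^2: 6  6  6
  Δ^3: 0  0
  Δ^4: 0
The second differences are constant (6) and nonzero, while all higher differences vanish, so the minimal degree is 2.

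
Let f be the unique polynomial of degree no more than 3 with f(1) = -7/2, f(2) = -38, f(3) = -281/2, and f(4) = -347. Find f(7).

Write f(u) = au^3 + bu^2 + cu + d. Substituting each data point gives a linear system:
  a + b + c + d = -7/2
  8a + 4b + 2c + d = -38
  27a + 9b + 3c + d = -281/2
  64a + 16b + 4c + d = -347
Solving the system yields a = -6, b = 2, c = 3/2, d = -1.
So f(u) = -6u^3 + 2u^2 + (3/2)u - 1.
Then f(7) = -3901/2.

-3901/2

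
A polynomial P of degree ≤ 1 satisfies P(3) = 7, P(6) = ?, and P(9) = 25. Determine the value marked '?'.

On equispaced nodes a degree-1 polynomial has vanishing second forward difference, so
  P(3) - 2·P(6) + P(9) = 0.
Substituting the known values and solving for P(6):
  -2·P(6) = -32
  P(6) = 16.

16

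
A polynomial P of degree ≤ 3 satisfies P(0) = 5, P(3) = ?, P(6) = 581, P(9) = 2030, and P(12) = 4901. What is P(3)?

68

The 4 known points determine the degree-3 polynomial uniquely.
Write P(u) = au^3 + bu^2 + cu + d. Substituting each data point gives a linear system:
  d = 5
  216a + 36b + 6c + d = 581
  729a + 81b + 9c + d = 2030
  1728a + 144b + 12c + d = 4901
Solving the system yields a = 3, b = -2, c = 0, d = 5.
So P(u) = 3u^3 - 2u^2 + 5.
Then P(3) = 68.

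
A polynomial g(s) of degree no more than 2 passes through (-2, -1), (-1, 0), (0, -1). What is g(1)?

Forward differences of the values at s = -2, -1, 0:
  g  : -1  0  -1
  Δ  : 1  -1
  Δ^2: -2
The second differences are constant, confirming degree 2.
Interpolating (Newton forward form) and evaluating at s = 1 gives g(1) = -4.

-4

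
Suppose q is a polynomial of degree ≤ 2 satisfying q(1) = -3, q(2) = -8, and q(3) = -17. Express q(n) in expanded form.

Using the Lagrange interpolation formula with nodes 1, 2, 3:
  L_0(n) = (n - 2)(n - 3) / 2
  L_1(n) = (n - 1)(n - 3) / -1
  L_2(n) = (n - 1)(n - 2) / 2
Then q(n) = -3·L_0(n) - 8·L_1(n) - 17·L_2(n).
Expanding and collecting terms gives q(n) = -2n^2 + n - 2.
Check: q(1) = -3. ✓

q(n) = -2n^2 + n - 2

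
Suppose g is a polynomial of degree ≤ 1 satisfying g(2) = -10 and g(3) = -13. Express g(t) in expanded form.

g(t) = -3t - 4

Write g(t) = at + b. Substituting each data point gives a linear system:
  2a + b = -10
  3a + b = -13
Solving the system yields a = -3, b = -4.
So g(t) = -3t - 4.
Check: g(3) = -13. ✓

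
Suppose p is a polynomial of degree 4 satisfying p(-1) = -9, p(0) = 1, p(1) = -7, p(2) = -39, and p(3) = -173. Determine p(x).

Write p(x) = ax^4 + bx^3 + cx^2 + dx + e. Substituting each data point gives a linear system:
  a - b + c - d + e = -9
  e = 1
  a + b + c + d + e = -7
  16a + 8b + 4c + 2d + e = -39
  81a + 27b + 9c + 3d + e = -173
Solving the system yields a = -3, b = 5, c = -6, d = -4, e = 1.
So p(x) = -3x⁴ + 5x³ - 6x² - 4x + 1.
Check: p(1) = -7. ✓

p(x) = -3x^4 + 5x^3 - 6x^2 - 4x + 1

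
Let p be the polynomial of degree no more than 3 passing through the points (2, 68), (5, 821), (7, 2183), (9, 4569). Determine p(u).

Using the Lagrange interpolation formula with nodes 2, 5, 7, 9:
  L_0(u) = (u - 5)(u - 7)(u - 9) / -105
  L_1(u) = (u - 2)(u - 7)(u - 9) / 24
  L_2(u) = (u - 2)(u - 5)(u - 9) / -20
  L_3(u) = (u - 2)(u - 5)(u - 7) / 56
Then p(u) = 68·L_0(u) + 821·L_1(u) + 2183·L_2(u) + 4569·L_3(u).
Expanding and collecting terms gives p(u) = 6u^3 + 2u^2 + 3u + 6.
Check: p(9) = 4569. ✓

p(u) = 6u^3 + 2u^2 + 3u + 6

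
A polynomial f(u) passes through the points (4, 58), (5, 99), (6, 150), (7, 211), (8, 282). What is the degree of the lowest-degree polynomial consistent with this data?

Forward differences of the values at u = 4, 5, 6, 7, 8:
  f  : 58  99  150  211  282
  Δ  : 41  51  61  71
  Δ^2: 10  10  10
  Δ^3: 0  0
  Δ^4: 0
The second differences are constant (10) and nonzero, while all higher differences vanish, so the minimal degree is 2.

2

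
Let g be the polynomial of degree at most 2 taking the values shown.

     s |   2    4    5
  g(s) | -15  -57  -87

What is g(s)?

g(s) = -3s^2 - 3s + 3

Write g(s) = as^2 + bs + c. Substituting each data point gives a linear system:
  4a + 2b + c = -15
  16a + 4b + c = -57
  25a + 5b + c = -87
Solving the system yields a = -3, b = -3, c = 3.
So g(s) = -3s² - 3s + 3.
Check: g(4) = -57. ✓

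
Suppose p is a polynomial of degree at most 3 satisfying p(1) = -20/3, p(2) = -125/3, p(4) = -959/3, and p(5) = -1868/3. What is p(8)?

Using the Lagrange interpolation formula with nodes 1, 2, 4, 5:
  L_0(u) = (u - 2)(u - 4)(u - 5) / -12
  L_1(u) = (u - 1)(u - 4)(u - 5) / 6
  L_2(u) = (u - 1)(u - 2)(u - 5) / -6
  L_3(u) = (u - 1)(u - 2)(u - 4) / 12
Then p(u) = -20/3·L_0(u) - 125/3·L_1(u) - 959/3·L_2(u) - 1868/3·L_3(u).
Expanding and collecting terms gives p(u) = -5u^3 + (1/3)u^2 - u - 1.
Evaluating at u = 8: p(8) = -7643/3.

-7643/3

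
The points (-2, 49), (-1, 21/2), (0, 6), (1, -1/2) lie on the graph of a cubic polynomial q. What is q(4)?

Forward differences of the values at u = -2, -1, 0, 1:
  q  : 49  21/2  6  -1/2
  Δ  : -77/2  -9/2  -13/2
  Δ^2: 34  -2
  Δ^3: -36
The third differences are constant, confirming degree 3.
Interpolating (Newton forward form) and evaluating at u = 4 gives q(4) = -392.

-392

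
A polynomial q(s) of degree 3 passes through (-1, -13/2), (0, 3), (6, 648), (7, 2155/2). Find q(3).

111/2

Write q(s) = as^3 + bs^2 + cs + d. Substituting each data point gives a linear system:
  -a + b - c + d = -13/2
  d = 3
  216a + 36b + 6c + d = 648
  343a + 49b + 7c + d = 2155/2
Solving the system yields a = 4, b = -6, c = -1/2, d = 3.
So q(s) = 4s^3 - 6s^2 - (1/2)s + 3.
Then q(3) = 111/2.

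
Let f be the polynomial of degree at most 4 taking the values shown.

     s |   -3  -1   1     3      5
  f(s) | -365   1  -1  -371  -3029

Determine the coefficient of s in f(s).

Write f(s) = as^4 + bs^3 + cs^2 + ds + e. Substituting each data point gives a linear system:
  81a - 27b + 9c - 3d + e = -365
  a - b + c - d + e = 1
  a + b + c + d + e = -1
  81a + 27b + 9c + 3d + e = -371
  625a + 125b + 25c + 5d + e = -3029
Solving the system yields a = -5, b = 0, c = 4, d = -1, e = 1.
So f(s) = -5s^4 + 4s^2 - s + 1.
The coefficient of s is -1.

-1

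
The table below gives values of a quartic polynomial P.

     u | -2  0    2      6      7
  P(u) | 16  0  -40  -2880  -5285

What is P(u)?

P(u) = -2u^4 - 2u^3 + 5u^2 - 6u

Write P(u) = au^4 + bu^3 + cu^2 + du + e. Substituting each data point gives a linear system:
  16a - 8b + 4c - 2d + e = 16
  e = 0
  16a + 8b + 4c + 2d + e = -40
  1296a + 216b + 36c + 6d + e = -2880
  2401a + 343b + 49c + 7d + e = -5285
Solving the system yields a = -2, b = -2, c = 5, d = -6, e = 0.
So P(u) = -2u⁴ - 2u³ + 5u² - 6u.
Check: P(7) = -5285. ✓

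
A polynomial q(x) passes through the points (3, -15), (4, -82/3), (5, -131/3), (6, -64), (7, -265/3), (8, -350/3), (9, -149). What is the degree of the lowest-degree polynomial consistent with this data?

2

Forward differences of the values at x = 3, 4, 5, 6, 7, 8, 9:
  q  : -15  -82/3  -131/3  -64  -265/3  -350/3  -149
  Δ  : -37/3  -49/3  -61/3  -73/3  -85/3  -97/3
  Δ^2: -4  -4  -4  -4  -4
  Δ^3: 0  0  0  0
  Δ^4: 0  0  0
  Δ^5: 0  0
  Δ^6: 0
The second differences are constant (-4) and nonzero, while all higher differences vanish, so the minimal degree is 2.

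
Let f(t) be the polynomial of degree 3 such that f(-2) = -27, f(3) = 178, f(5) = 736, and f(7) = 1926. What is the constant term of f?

Write f(t) = at^3 + bt^2 + ct + d. Substituting each data point gives a linear system:
  -8a + 4b - 2c + d = -27
  27a + 9b + 3c + d = 178
  125a + 25b + 5c + d = 736
  343a + 49b + 7c + d = 1926
Solving the system yields a = 5, b = 4, c = 2, d = 1.
So f(t) = 5t³ + 4t² + 2t + 1.
The constant term is 1.

1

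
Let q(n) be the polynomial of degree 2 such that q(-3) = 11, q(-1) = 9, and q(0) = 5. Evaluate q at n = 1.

Using the Lagrange interpolation formula with nodes -3, -1, 0:
  L_0(n) = (n + 1)n / 6
  L_1(n) = (n + 3)n / -2
  L_2(n) = (n + 3)(n + 1) / 3
Then q(n) = 11·L_0(n) + 9·L_1(n) + 5·L_2(n).
Expanding and collecting terms gives q(n) = -n^2 - 5n + 5.
Evaluating at n = 1: q(1) = -1.

-1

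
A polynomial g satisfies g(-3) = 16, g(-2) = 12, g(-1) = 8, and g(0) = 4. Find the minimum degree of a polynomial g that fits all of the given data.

Forward differences of the values at s = -3, -2, -1, 0:
  g  : 16  12  8  4
  Δ  : -4  -4  -4
  Δ^2: 0  0
  Δ^3: 0
The first differences are constant (-4) and nonzero, while all higher differences vanish, so the minimal degree is 1.

1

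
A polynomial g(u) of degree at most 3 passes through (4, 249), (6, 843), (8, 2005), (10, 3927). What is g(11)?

Write g(u) = au^3 + bu^2 + cu + d. Substituting each data point gives a linear system:
  64a + 16b + 4c + d = 249
  216a + 36b + 6c + d = 843
  512a + 64b + 8c + d = 2005
  1000a + 100b + 10c + d = 3927
Solving the system yields a = 4, b = -1, c = 3, d = -3.
So g(u) = 4u^3 - u^2 + 3u - 3.
Then g(11) = 5233.

5233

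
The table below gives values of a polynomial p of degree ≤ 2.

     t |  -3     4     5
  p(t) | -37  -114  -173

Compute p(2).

-32

Using the Lagrange interpolation formula with nodes -3, 4, 5:
  L_0(t) = (t - 4)(t - 5) / 56
  L_1(t) = (t + 3)(t - 5) / -7
  L_2(t) = (t + 3)(t - 4) / 8
Then p(t) = -37·L_0(t) - 114·L_1(t) - 173·L_2(t).
Expanding and collecting terms gives p(t) = -6t^2 - 5t + 2.
Evaluating at t = 2: p(2) = -32.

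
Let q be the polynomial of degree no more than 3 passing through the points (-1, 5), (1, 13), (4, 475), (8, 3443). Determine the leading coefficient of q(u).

6

Write q(u) = au^3 + bu^2 + cu + d. Substituting each data point gives a linear system:
  -a + b - c + d = 5
  a + b + c + d = 13
  64a + 16b + 4c + d = 475
  512a + 64b + 8c + d = 3443
Solving the system yields a = 6, b = 6, c = -2, d = 3.
So q(u) = 6u^3 + 6u^2 - 2u + 3.
The leading coefficient is 6.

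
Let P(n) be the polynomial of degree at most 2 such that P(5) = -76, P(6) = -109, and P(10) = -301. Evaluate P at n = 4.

-49

Using the Lagrange interpolation formula with nodes 5, 6, 10:
  L_0(n) = (n - 6)(n - 10) / 5
  L_1(n) = (n - 5)(n - 10) / -4
  L_2(n) = (n - 5)(n - 6) / 20
Then P(n) = -76·L_0(n) - 109·L_1(n) - 301·L_2(n).
Expanding and collecting terms gives P(n) = -3n^2 - 1.
Evaluating at n = 4: P(4) = -49.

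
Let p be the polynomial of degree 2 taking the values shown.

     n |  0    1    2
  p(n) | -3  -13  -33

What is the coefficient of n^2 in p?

Write p(n) = an^2 + bn + c. Substituting each data point gives a linear system:
  c = -3
  a + b + c = -13
  4a + 2b + c = -33
Solving the system yields a = -5, b = -5, c = -3.
So p(n) = -5n^2 - 5n - 3.
The leading coefficient is -5.

-5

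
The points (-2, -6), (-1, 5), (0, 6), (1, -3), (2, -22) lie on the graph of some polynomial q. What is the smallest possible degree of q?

2

Forward differences of the values at u = -2, -1, 0, 1, 2:
  q  : -6  5  6  -3  -22
  Δ  : 11  1  -9  -19
  Δ^2: -10  -10  -10
  Δ^3: 0  0
  Δ^4: 0
The second differences are constant (-10) and nonzero, while all higher differences vanish, so the minimal degree is 2.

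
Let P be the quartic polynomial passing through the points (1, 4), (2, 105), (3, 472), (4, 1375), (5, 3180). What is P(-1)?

Using the Lagrange interpolation formula with nodes 1, 2, 3, 4, 5:
  L_0(x) = (x - 2)(x - 3)(x - 4)(x - 5) / 24
  L_1(x) = (x - 1)(x - 3)(x - 4)(x - 5) / -6
  L_2(x) = (x - 1)(x - 2)(x - 4)(x - 5) / 4
  L_3(x) = (x - 1)(x - 2)(x - 3)(x - 5) / -6
  L_4(x) = (x - 1)(x - 2)(x - 3)(x - 4) / 24
Then P(x) = 4·L_0(x) + 105·L_1(x) + 472·L_2(x) + 1375·L_3(x) + 3180·L_4(x).
Expanding and collecting terms gives P(x) = 4x^4 + 5x^3 + 3x^2 - 3x - 5.
Evaluating at x = -1: P(-1) = 0.

0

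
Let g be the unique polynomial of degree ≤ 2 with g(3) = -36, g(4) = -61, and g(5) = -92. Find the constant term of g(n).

Write g(n) = an^2 + bn + c. Substituting each data point gives a linear system:
  9a + 3b + c = -36
  16a + 4b + c = -61
  25a + 5b + c = -92
Solving the system yields a = -3, b = -4, c = 3.
So g(n) = -3n^2 - 4n + 3.
The constant term is 3.

3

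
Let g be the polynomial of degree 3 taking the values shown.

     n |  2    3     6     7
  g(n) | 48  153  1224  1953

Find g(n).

g(n) = 6n^3 - 3n^2 + 6n

Using the Lagrange interpolation formula with nodes 2, 3, 6, 7:
  L_0(n) = (n - 3)(n - 6)(n - 7) / -20
  L_1(n) = (n - 2)(n - 6)(n - 7) / 12
  L_2(n) = (n - 2)(n - 3)(n - 7) / -12
  L_3(n) = (n - 2)(n - 3)(n - 6) / 20
Then g(n) = 48·L_0(n) + 153·L_1(n) + 1224·L_2(n) + 1953·L_3(n).
Expanding and collecting terms gives g(n) = 6n^3 - 3n^2 + 6n.
Check: g(6) = 1224. ✓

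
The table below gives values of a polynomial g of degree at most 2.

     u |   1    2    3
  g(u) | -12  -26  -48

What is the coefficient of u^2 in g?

-4

Write g(u) = au^2 + bu + c. Substituting each data point gives a linear system:
  a + b + c = -12
  4a + 2b + c = -26
  9a + 3b + c = -48
Solving the system yields a = -4, b = -2, c = -6.
So g(u) = -4u^2 - 2u - 6.
The leading coefficient is -4.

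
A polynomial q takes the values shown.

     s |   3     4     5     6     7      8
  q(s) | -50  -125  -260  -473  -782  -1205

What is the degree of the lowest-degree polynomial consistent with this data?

Forward differences of the values at s = 3, 4, 5, 6, 7, 8:
  q  : -50  -125  -260  -473  -782  -1205
  Δ  : -75  -135  -213  -309  -423
  Δ^2: -60  -78  -96  -114
  Δ^3: -18  -18  -18
  Δ^4: 0  0
  Δ^5: 0
The third differences are constant (-18) and nonzero, while all higher differences vanish, so the minimal degree is 3.

3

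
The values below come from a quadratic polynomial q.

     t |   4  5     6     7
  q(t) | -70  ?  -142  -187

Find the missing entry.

On equispaced nodes a degree-2 polynomial has vanishing third forward difference, so
  - q(4) + 3·q(5) - 3·q(6) + q(7) = 0.
Substituting the known values and solving for q(5):
  3·q(5) = -309
  q(5) = -103.

-103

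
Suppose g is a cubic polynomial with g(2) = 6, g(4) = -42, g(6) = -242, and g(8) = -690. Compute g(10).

Forward differences of the values at u = 2, 4, 6, 8:
  g  : 6  -42  -242  -690
  Δ  : -48  -200  -448
  Δ^2: -152  -248
  Δ^3: -96
The third differences are constant, confirming degree 3.
Interpolating (Newton forward form) and evaluating at u = 10 gives g(10) = -1482.

-1482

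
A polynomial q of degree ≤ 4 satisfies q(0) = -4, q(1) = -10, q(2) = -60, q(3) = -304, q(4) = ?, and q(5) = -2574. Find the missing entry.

The 5 known points determine the degree-4 polynomial uniquely.
Write q(s) = as^4 + bs^3 + cs^2 + ds + e. Substituting each data point gives a linear system:
  e = -4
  a + b + c + d + e = -10
  16a + 8b + 4c + 2d + e = -60
  81a + 27b + 9c + 3d + e = -304
  625a + 125b + 25c + 5d + e = -2574
Solving the system yields a = -5, b = 5, c = -2, d = -4, e = -4.
So q(s) = -5s^4 + 5s^3 - 2s^2 - 4s - 4.
Then q(4) = -1012.

-1012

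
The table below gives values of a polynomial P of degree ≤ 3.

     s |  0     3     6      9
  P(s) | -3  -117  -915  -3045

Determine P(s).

Write P(s) = as^3 + bs^2 + cs + d. Substituting each data point gives a linear system:
  d = -3
  27a + 9b + 3c + d = -117
  216a + 36b + 6c + d = -915
  729a + 81b + 9c + d = -3045
Solving the system yields a = -4, b = -2, c = 4, d = -3.
So P(s) = -4s^3 - 2s^2 + 4s - 3.
Check: P(9) = -3045. ✓

P(s) = -4s^3 - 2s^2 + 4s - 3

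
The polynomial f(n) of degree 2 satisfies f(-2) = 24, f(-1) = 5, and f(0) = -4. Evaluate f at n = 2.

Write f(n) = an^2 + bn + c. Substituting each data point gives a linear system:
  4a - 2b + c = 24
  a - b + c = 5
  c = -4
Solving the system yields a = 5, b = -4, c = -4.
So f(n) = 5n^2 - 4n - 4.
Then f(2) = 8.

8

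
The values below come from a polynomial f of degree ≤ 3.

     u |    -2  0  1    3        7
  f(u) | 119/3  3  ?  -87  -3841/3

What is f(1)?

The 4 known points determine the degree-3 polynomial uniquely.
Write f(u) = au^3 + bu^2 + cu + d. Substituting each data point gives a linear system:
  -8a + 4b - 2c + d = 119/3
  d = 3
  27a + 9b + 3c + d = -87
  343a + 49b + 7c + d = -3841/3
Solving the system yields a = -4, b = 5/3, c = 1, d = 3.
So f(u) = -4u³ + (5/3)u² + u + 3.
Then f(1) = 5/3.

5/3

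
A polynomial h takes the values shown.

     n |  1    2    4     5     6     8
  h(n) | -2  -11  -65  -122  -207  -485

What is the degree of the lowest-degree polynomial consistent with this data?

Divided differences on the nodes 1, 2, 4, 5, 6, 8:
  order 0: -2  -11  -65  -122  -207  -485
  order 1: -9  -27  -57  -85  -139
  order 2: -6  -10  -14  -18
  order 3: -1  -1  -1
  order 4: 0  0
  order 5: 0
The order-3 divided differences are all -1 (nonzero) and every higher order vanishes, so the data lies on a polynomial of degree exactly 3.

3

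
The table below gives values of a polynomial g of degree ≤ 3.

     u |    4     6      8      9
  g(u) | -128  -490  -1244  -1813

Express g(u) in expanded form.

Write g(u) = au^3 + bu^2 + cu + d. Substituting each data point gives a linear system:
  64a + 16b + 4c + d = -128
  216a + 36b + 6c + d = -490
  512a + 64b + 8c + d = -1244
  729a + 81b + 9c + d = -1813
Solving the system yields a = -3, b = 5, c = -3, d = -4.
So g(u) = -3u^3 + 5u^2 - 3u - 4.
Check: g(8) = -1244. ✓

g(u) = -3u^3 + 5u^2 - 3u - 4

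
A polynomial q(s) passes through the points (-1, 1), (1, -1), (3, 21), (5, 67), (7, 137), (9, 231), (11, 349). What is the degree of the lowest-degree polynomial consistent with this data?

Forward differences of the values at s = -1, 1, 3, 5, 7, 9, 11:
  q  : 1  -1  21  67  137  231  349
  Δ  : -2  22  46  70  94  118
  Δ^2: 24  24  24  24  24
  Δ^3: 0  0  0  0
  Δ^4: 0  0  0
  Δ^5: 0  0
  Δ^6: 0
The second differences are constant (24) and nonzero, while all higher differences vanish, so the minimal degree is 2.

2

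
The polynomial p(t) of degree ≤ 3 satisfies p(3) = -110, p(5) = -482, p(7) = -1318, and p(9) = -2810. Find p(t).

p(t) = -4t^3 + 2t^2 - 6t - 2

Write p(t) = at^3 + bt^2 + ct + d. Substituting each data point gives a linear system:
  27a + 9b + 3c + d = -110
  125a + 25b + 5c + d = -482
  343a + 49b + 7c + d = -1318
  729a + 81b + 9c + d = -2810
Solving the system yields a = -4, b = 2, c = -6, d = -2.
So p(t) = -4t³ + 2t² - 6t - 2.
Check: p(3) = -110. ✓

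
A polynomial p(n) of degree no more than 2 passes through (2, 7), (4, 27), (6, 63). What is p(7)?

Write p(n) = an^2 + bn + c. Substituting each data point gives a linear system:
  4a + 2b + c = 7
  16a + 4b + c = 27
  36a + 6b + c = 63
Solving the system yields a = 2, b = -2, c = 3.
So p(n) = 2n^2 - 2n + 3.
Then p(7) = 87.

87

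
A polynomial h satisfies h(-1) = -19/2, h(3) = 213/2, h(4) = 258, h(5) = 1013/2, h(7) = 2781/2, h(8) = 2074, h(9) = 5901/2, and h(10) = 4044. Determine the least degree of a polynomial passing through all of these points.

3

Divided differences on the nodes -1, 3, 4, 5, 7, 8, 9, 10:
  order 0: -19/2  213/2  258  1013/2  2781/2  2074  5901/2  4044
  order 1: 29  303/2  497/2  442  1367/2  1753/2  2187/2
  order 2: 49/2  97/2  129/2  161/2  193/2  217/2
  order 3: 4  4  4  4  4
  order 4: 0  0  0  0
  order 5: 0  0  0
  order 6: 0  0
  order 7: 0
The order-3 divided differences are all 4 (nonzero) and every higher order vanishes, so the data lies on a polynomial of degree exactly 3.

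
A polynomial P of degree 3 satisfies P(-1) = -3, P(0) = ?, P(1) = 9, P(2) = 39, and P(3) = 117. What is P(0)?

On equispaced nodes a degree-3 polynomial has vanishing fourth forward difference, so
  P(-1) - 4·P(0) + 6·P(1) - 4·P(2) + P(3) = 0.
Substituting the known values and solving for P(0):
  -4·P(0) = -12
  P(0) = 3.

3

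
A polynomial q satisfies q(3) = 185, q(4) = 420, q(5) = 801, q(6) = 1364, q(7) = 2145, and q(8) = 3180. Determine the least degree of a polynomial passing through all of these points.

Forward differences of the values at s = 3, 4, 5, 6, 7, 8:
  q  : 185  420  801  1364  2145  3180
  Δ  : 235  381  563  781  1035
  Δ^2: 146  182  218  254
  Δ^3: 36  36  36
  Δ^4: 0  0
  Δ^5: 0
The third differences are constant (36) and nonzero, while all higher differences vanish, so the minimal degree is 3.

3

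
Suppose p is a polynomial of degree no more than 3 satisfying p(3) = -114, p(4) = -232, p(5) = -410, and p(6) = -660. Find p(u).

Write p(u) = au^3 + bu^2 + cu + d. Substituting each data point gives a linear system:
  27a + 9b + 3c + d = -114
  64a + 16b + 4c + d = -232
  125a + 25b + 5c + d = -410
  216a + 36b + 6c + d = -660
Solving the system yields a = -2, b = -6, c = -2, d = 0.
So p(u) = -2u^3 - 6u^2 - 2u.
Check: p(4) = -232. ✓

p(u) = -2u^3 - 6u^2 - 2u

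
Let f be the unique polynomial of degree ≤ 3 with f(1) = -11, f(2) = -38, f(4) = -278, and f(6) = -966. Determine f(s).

f(s) = -5s^3 + 4s^2 - 4s - 6

Using the Lagrange interpolation formula with nodes 1, 2, 4, 6:
  L_0(s) = (s - 2)(s - 4)(s - 6) / -15
  L_1(s) = (s - 1)(s - 4)(s - 6) / 8
  L_2(s) = (s - 1)(s - 2)(s - 6) / -12
  L_3(s) = (s - 1)(s - 2)(s - 4) / 40
Then f(s) = -11·L_0(s) - 38·L_1(s) - 278·L_2(s) - 966·L_3(s).
Expanding and collecting terms gives f(s) = -5s^3 + 4s^2 - 4s - 6.
Check: f(6) = -966. ✓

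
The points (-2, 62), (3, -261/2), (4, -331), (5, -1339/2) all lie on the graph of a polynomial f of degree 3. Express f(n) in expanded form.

Write f(n) = an^3 + bn^2 + cn + d. Substituting each data point gives a linear system:
  -8a + 4b - 2c + d = 62
  27a + 9b + 3c + d = -261/2
  64a + 16b + 4c + d = -331
  125a + 25b + 5c + d = -1339/2
Solving the system yields a = -6, b = 3, c = 1/2, d = 3.
So f(n) = -6n³ + 3n² + (1/2)n + 3.
Check: f(4) = -331. ✓

f(n) = -6n^3 + 3n^2 + (1/2)n + 3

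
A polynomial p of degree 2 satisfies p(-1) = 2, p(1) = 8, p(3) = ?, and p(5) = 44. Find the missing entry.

The 3 known points determine the degree-2 polynomial uniquely.
Write p(x) = ax^2 + bx + c. Substituting each data point gives a linear system:
  a - b + c = 2
  a + b + c = 8
  25a + 5b + c = 44
Solving the system yields a = 1, b = 3, c = 4.
So p(x) = x² + 3x + 4.
Then p(3) = 22.

22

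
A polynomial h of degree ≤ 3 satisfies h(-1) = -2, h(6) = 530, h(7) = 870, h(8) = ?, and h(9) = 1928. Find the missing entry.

1330

The 4 known points determine the degree-3 polynomial uniquely.
Write h(t) = at^3 + bt^2 + ct + d. Substituting each data point gives a linear system:
  -a + b - c + d = -2
  216a + 36b + 6c + d = 530
  343a + 49b + 7c + d = 870
  729a + 81b + 9c + d = 1928
Solving the system yields a = 3, b = -3, c = -2, d = 2.
So h(t) = 3t³ - 3t² - 2t + 2.
Then h(8) = 1330.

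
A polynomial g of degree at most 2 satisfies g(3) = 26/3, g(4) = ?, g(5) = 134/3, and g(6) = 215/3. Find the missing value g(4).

71/3

On equispaced nodes a degree-2 polynomial has vanishing third forward difference, so
  - g(3) + 3·g(4) - 3·g(5) + g(6) = 0.
Substituting the known values and solving for g(4):
  3·g(4) = 71
  g(4) = 71/3.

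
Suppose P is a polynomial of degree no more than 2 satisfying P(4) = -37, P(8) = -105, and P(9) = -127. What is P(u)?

P(u) = -u^2 - 5u - 1

Write P(u) = au^2 + bu + c. Substituting each data point gives a linear system:
  16a + 4b + c = -37
  64a + 8b + c = -105
  81a + 9b + c = -127
Solving the system yields a = -1, b = -5, c = -1.
So P(u) = -u^2 - 5u - 1.
Check: P(8) = -105. ✓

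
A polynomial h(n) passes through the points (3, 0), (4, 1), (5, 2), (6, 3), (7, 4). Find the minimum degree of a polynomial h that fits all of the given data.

Forward differences of the values at n = 3, 4, 5, 6, 7:
  h  : 0  1  2  3  4
  Δ  : 1  1  1  1
  Δ^2: 0  0  0
  Δ^3: 0  0
  Δ^4: 0
The first differences are constant (1) and nonzero, while all higher differences vanish, so the minimal degree is 1.

1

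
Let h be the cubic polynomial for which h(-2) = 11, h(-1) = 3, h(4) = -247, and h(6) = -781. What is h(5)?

-465

Using the Lagrange interpolation formula with nodes -2, -1, 4, 6:
  L_0(x) = (x + 1)(x - 4)(x - 6) / -48
  L_1(x) = (x + 2)(x - 4)(x - 6) / 35
  L_2(x) = (x + 2)(x + 1)(x - 6) / -60
  L_3(x) = (x + 2)(x + 1)(x - 4) / 112
Then h(x) = 11·L_0(x) + 3·L_1(x) - 247·L_2(x) - 781·L_3(x).
Expanding and collecting terms gives h(x) = -3x^3 - 4x^2 + x + 5.
Evaluating at x = 5: h(5) = -465.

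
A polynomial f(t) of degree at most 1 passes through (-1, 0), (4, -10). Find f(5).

-12

Write f(t) = at + b. Substituting each data point gives a linear system:
  -a + b = 0
  4a + b = -10
Solving the system yields a = -2, b = -2.
So f(t) = -2t - 2.
Then f(5) = -12.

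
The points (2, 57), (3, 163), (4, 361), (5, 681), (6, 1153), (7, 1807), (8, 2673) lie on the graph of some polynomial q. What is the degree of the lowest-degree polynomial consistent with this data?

3

Forward differences of the values at n = 2, 3, 4, 5, 6, 7, 8:
  q  : 57  163  361  681  1153  1807  2673
  Δ  : 106  198  320  472  654  866
  Δ^2: 92  122  152  182  212
  Δ^3: 30  30  30  30
  Δ^4: 0  0  0
  Δ^5: 0  0
  Δ^6: 0
The third differences are constant (30) and nonzero, while all higher differences vanish, so the minimal degree is 3.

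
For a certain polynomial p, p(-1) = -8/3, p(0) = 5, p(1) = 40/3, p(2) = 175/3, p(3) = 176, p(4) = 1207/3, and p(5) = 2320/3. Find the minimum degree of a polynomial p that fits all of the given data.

3

Forward differences of the values at x = -1, 0, 1, 2, 3, 4, 5:
  p  : -8/3  5  40/3  175/3  176  1207/3  2320/3
  Δ  : 23/3  25/3  45  353/3  679/3  371
  Δ^2: 2/3  110/3  218/3  326/3  434/3
  Δ^3: 36  36  36  36
  Δ^4: 0  0  0
  Δ^5: 0  0
  Δ^6: 0
The third differences are constant (36) and nonzero, while all higher differences vanish, so the minimal degree is 3.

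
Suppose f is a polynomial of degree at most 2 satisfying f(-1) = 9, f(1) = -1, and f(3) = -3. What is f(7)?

Write f(s) = as^2 + bs + c. Substituting each data point gives a linear system:
  a - b + c = 9
  a + b + c = -1
  9a + 3b + c = -3
Solving the system yields a = 1, b = -5, c = 3.
So f(s) = s^2 - 5s + 3.
Then f(7) = 17.

17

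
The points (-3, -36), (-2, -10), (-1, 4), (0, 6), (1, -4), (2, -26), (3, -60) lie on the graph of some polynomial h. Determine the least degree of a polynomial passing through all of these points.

Forward differences of the values at u = -3, -2, -1, 0, 1, 2, 3:
  h  : -36  -10  4  6  -4  -26  -60
  Δ  : 26  14  2  -10  -22  -34
  Δ^2: -12  -12  -12  -12  -12
  Δ^3: 0  0  0  0
  Δ^4: 0  0  0
  Δ^5: 0  0
  Δ^6: 0
The second differences are constant (-12) and nonzero, while all higher differences vanish, so the minimal degree is 2.

2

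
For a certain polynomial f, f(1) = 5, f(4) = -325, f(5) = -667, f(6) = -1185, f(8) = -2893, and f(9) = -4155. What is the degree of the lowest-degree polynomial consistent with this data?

3

Divided differences on the nodes 1, 4, 5, 6, 8, 9:
  order 0: 5  -325  -667  -1185  -2893  -4155
  order 1: -110  -342  -518  -854  -1262
  order 2: -58  -88  -112  -136
  order 3: -6  -6  -6
  order 4: 0  0
  order 5: 0
The order-3 divided differences are all -6 (nonzero) and every higher order vanishes, so the data lies on a polynomial of degree exactly 3.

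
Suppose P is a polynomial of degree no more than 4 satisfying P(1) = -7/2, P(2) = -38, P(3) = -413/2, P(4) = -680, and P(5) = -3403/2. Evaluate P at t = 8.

Write P(t) = at^4 + bt^3 + ct^2 + dt + e. Substituting each data point gives a linear system:
  a + b + c + d + e = -7/2
  16a + 8b + 4c + 2d + e = -38
  81a + 27b + 9c + 3d + e = -413/2
  256a + 64b + 16c + 4d + e = -680
  625a + 125b + 25c + 5d + e = -3403/2
Solving the system yields a = -3, b = 3/2, c = -1, d = 3, e = -4.
So P(t) = -3t⁴ + (3/2)t³ - t² + 3t - 4.
Then P(8) = -11564.

-11564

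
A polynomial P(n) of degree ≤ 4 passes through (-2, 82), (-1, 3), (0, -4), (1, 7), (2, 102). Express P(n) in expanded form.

P(n) = 5n^4 + n^3 + 4n^2 + n - 4

Write P(n) = an^4 + bn^3 + cn^2 + dn + e. Substituting each data point gives a linear system:
  16a - 8b + 4c - 2d + e = 82
  a - b + c - d + e = 3
  e = -4
  a + b + c + d + e = 7
  16a + 8b + 4c + 2d + e = 102
Solving the system yields a = 5, b = 1, c = 4, d = 1, e = -4.
So P(n) = 5n^4 + n^3 + 4n^2 + n - 4.
Check: P(2) = 102. ✓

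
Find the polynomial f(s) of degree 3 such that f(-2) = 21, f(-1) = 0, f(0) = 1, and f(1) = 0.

f(s) = -4s^3 - s^2 + 4s + 1

Using the Lagrange interpolation formula with nodes -2, -1, 0, 1:
  L_0(s) = (s + 1)s(s - 1) / -6
  L_1(s) = (s + 2)s(s - 1) / 2
  L_2(s) = (s + 2)(s + 1)(s - 1) / -2
  L_3(s) = (s + 2)(s + 1)s / 6
Then f(s) = 21·L_0(s) + 0·L_1(s) + 1·L_2(s) + 0·L_3(s).
Expanding and collecting terms gives f(s) = -4s^3 - s^2 + 4s + 1.
Check: f(-1) = 0. ✓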